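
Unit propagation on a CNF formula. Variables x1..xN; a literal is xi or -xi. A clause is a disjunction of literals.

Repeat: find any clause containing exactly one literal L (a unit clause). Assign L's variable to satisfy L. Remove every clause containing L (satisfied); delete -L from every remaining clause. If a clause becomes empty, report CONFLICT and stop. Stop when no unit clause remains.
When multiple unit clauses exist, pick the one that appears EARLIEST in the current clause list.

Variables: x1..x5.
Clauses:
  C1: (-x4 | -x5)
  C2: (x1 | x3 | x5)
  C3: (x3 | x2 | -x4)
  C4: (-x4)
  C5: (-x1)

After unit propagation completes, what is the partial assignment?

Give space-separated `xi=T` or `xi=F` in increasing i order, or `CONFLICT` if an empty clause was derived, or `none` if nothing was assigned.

Answer: x1=F x4=F

Derivation:
unit clause [-4] forces x4=F; simplify:
  satisfied 3 clause(s); 2 remain; assigned so far: [4]
unit clause [-1] forces x1=F; simplify:
  drop 1 from [1, 3, 5] -> [3, 5]
  satisfied 1 clause(s); 1 remain; assigned so far: [1, 4]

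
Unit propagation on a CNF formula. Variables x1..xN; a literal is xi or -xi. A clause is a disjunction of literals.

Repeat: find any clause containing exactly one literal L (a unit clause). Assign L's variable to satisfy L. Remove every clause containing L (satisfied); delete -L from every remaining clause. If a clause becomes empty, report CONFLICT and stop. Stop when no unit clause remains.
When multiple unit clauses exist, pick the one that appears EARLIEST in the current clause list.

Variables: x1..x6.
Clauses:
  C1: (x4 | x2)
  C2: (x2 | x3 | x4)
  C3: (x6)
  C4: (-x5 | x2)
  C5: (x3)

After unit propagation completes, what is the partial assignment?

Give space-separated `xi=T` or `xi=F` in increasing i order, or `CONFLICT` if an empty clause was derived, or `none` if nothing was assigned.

unit clause [6] forces x6=T; simplify:
  satisfied 1 clause(s); 4 remain; assigned so far: [6]
unit clause [3] forces x3=T; simplify:
  satisfied 2 clause(s); 2 remain; assigned so far: [3, 6]

Answer: x3=T x6=T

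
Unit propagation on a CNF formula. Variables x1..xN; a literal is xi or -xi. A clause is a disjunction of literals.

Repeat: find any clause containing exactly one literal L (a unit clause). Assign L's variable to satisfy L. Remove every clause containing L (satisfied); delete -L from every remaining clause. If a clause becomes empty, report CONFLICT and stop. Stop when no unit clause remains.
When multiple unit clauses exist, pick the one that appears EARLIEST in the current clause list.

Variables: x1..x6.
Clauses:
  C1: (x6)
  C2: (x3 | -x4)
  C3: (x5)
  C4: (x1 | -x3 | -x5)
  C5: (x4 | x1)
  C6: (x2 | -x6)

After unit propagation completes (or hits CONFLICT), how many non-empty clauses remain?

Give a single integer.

unit clause [6] forces x6=T; simplify:
  drop -6 from [2, -6] -> [2]
  satisfied 1 clause(s); 5 remain; assigned so far: [6]
unit clause [5] forces x5=T; simplify:
  drop -5 from [1, -3, -5] -> [1, -3]
  satisfied 1 clause(s); 4 remain; assigned so far: [5, 6]
unit clause [2] forces x2=T; simplify:
  satisfied 1 clause(s); 3 remain; assigned so far: [2, 5, 6]

Answer: 3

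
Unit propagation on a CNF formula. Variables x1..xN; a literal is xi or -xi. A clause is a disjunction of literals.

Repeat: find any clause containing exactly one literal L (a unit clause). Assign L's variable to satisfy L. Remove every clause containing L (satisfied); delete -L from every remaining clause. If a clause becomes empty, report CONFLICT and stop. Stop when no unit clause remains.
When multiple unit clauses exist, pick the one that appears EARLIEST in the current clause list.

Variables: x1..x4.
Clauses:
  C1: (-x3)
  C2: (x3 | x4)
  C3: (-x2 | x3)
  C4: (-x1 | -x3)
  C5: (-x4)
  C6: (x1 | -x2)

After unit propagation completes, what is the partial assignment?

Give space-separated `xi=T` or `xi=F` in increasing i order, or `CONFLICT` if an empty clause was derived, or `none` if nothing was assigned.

unit clause [-3] forces x3=F; simplify:
  drop 3 from [3, 4] -> [4]
  drop 3 from [-2, 3] -> [-2]
  satisfied 2 clause(s); 4 remain; assigned so far: [3]
unit clause [4] forces x4=T; simplify:
  drop -4 from [-4] -> [] (empty!)
  satisfied 1 clause(s); 3 remain; assigned so far: [3, 4]
CONFLICT (empty clause)

Answer: CONFLICT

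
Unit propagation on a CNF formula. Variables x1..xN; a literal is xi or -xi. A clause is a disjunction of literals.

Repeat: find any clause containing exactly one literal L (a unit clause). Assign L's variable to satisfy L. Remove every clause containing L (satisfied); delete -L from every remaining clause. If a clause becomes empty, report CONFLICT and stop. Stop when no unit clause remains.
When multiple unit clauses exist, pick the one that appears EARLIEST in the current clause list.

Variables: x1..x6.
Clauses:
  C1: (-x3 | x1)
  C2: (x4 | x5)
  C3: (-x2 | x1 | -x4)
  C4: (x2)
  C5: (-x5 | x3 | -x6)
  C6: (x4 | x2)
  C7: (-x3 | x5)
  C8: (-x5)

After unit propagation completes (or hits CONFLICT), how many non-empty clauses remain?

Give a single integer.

Answer: 0

Derivation:
unit clause [2] forces x2=T; simplify:
  drop -2 from [-2, 1, -4] -> [1, -4]
  satisfied 2 clause(s); 6 remain; assigned so far: [2]
unit clause [-5] forces x5=F; simplify:
  drop 5 from [4, 5] -> [4]
  drop 5 from [-3, 5] -> [-3]
  satisfied 2 clause(s); 4 remain; assigned so far: [2, 5]
unit clause [4] forces x4=T; simplify:
  drop -4 from [1, -4] -> [1]
  satisfied 1 clause(s); 3 remain; assigned so far: [2, 4, 5]
unit clause [1] forces x1=T; simplify:
  satisfied 2 clause(s); 1 remain; assigned so far: [1, 2, 4, 5]
unit clause [-3] forces x3=F; simplify:
  satisfied 1 clause(s); 0 remain; assigned so far: [1, 2, 3, 4, 5]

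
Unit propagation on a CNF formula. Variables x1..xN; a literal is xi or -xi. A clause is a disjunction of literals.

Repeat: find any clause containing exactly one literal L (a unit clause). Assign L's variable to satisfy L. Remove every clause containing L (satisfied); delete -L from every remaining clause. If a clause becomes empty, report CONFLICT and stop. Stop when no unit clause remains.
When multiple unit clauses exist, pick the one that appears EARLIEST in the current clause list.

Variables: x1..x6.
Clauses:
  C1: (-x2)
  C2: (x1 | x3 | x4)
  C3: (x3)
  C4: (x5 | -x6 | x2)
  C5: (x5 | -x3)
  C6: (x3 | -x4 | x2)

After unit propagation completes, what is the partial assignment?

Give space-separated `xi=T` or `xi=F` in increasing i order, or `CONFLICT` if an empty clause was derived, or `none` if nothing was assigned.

unit clause [-2] forces x2=F; simplify:
  drop 2 from [5, -6, 2] -> [5, -6]
  drop 2 from [3, -4, 2] -> [3, -4]
  satisfied 1 clause(s); 5 remain; assigned so far: [2]
unit clause [3] forces x3=T; simplify:
  drop -3 from [5, -3] -> [5]
  satisfied 3 clause(s); 2 remain; assigned so far: [2, 3]
unit clause [5] forces x5=T; simplify:
  satisfied 2 clause(s); 0 remain; assigned so far: [2, 3, 5]

Answer: x2=F x3=T x5=T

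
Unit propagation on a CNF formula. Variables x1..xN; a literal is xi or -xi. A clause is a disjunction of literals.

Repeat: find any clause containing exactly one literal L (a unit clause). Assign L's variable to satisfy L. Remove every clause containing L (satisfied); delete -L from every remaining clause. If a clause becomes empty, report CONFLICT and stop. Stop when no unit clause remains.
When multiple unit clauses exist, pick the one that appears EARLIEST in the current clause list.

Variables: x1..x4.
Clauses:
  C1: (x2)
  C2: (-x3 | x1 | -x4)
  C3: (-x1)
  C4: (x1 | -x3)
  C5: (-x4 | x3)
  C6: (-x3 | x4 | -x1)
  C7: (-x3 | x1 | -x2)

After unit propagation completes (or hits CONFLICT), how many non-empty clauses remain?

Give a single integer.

unit clause [2] forces x2=T; simplify:
  drop -2 from [-3, 1, -2] -> [-3, 1]
  satisfied 1 clause(s); 6 remain; assigned so far: [2]
unit clause [-1] forces x1=F; simplify:
  drop 1 from [-3, 1, -4] -> [-3, -4]
  drop 1 from [1, -3] -> [-3]
  drop 1 from [-3, 1] -> [-3]
  satisfied 2 clause(s); 4 remain; assigned so far: [1, 2]
unit clause [-3] forces x3=F; simplify:
  drop 3 from [-4, 3] -> [-4]
  satisfied 3 clause(s); 1 remain; assigned so far: [1, 2, 3]
unit clause [-4] forces x4=F; simplify:
  satisfied 1 clause(s); 0 remain; assigned so far: [1, 2, 3, 4]

Answer: 0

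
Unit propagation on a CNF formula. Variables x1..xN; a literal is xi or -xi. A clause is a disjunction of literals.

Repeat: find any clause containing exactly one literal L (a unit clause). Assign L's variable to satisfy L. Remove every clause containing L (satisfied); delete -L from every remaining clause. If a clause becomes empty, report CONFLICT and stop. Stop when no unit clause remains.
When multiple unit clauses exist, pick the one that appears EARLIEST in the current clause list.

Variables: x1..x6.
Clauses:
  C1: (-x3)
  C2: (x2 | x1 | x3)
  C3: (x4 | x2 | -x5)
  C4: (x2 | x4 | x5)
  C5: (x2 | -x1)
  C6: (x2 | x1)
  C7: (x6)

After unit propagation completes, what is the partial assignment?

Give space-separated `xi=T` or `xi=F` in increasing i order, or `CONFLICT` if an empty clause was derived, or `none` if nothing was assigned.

Answer: x3=F x6=T

Derivation:
unit clause [-3] forces x3=F; simplify:
  drop 3 from [2, 1, 3] -> [2, 1]
  satisfied 1 clause(s); 6 remain; assigned so far: [3]
unit clause [6] forces x6=T; simplify:
  satisfied 1 clause(s); 5 remain; assigned so far: [3, 6]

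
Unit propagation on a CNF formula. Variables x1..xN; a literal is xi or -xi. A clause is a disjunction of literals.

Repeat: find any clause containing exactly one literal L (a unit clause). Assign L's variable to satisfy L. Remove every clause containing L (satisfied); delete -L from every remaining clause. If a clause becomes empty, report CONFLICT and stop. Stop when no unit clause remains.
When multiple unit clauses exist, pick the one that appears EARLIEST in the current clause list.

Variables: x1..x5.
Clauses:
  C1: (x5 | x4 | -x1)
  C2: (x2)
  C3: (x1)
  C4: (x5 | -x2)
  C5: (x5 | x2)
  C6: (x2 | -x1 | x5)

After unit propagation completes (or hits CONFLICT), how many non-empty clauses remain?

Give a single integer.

Answer: 0

Derivation:
unit clause [2] forces x2=T; simplify:
  drop -2 from [5, -2] -> [5]
  satisfied 3 clause(s); 3 remain; assigned so far: [2]
unit clause [1] forces x1=T; simplify:
  drop -1 from [5, 4, -1] -> [5, 4]
  satisfied 1 clause(s); 2 remain; assigned so far: [1, 2]
unit clause [5] forces x5=T; simplify:
  satisfied 2 clause(s); 0 remain; assigned so far: [1, 2, 5]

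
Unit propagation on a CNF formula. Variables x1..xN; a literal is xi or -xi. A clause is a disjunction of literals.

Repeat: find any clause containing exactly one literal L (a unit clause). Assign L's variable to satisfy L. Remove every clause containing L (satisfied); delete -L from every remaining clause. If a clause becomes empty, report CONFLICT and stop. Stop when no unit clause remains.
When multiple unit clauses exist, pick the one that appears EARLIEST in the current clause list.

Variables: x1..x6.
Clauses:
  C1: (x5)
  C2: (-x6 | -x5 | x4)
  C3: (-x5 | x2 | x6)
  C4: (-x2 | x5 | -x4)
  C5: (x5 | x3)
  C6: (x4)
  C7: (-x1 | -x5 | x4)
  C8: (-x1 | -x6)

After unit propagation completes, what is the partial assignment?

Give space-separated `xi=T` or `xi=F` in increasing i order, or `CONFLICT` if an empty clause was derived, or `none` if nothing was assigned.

Answer: x4=T x5=T

Derivation:
unit clause [5] forces x5=T; simplify:
  drop -5 from [-6, -5, 4] -> [-6, 4]
  drop -5 from [-5, 2, 6] -> [2, 6]
  drop -5 from [-1, -5, 4] -> [-1, 4]
  satisfied 3 clause(s); 5 remain; assigned so far: [5]
unit clause [4] forces x4=T; simplify:
  satisfied 3 clause(s); 2 remain; assigned so far: [4, 5]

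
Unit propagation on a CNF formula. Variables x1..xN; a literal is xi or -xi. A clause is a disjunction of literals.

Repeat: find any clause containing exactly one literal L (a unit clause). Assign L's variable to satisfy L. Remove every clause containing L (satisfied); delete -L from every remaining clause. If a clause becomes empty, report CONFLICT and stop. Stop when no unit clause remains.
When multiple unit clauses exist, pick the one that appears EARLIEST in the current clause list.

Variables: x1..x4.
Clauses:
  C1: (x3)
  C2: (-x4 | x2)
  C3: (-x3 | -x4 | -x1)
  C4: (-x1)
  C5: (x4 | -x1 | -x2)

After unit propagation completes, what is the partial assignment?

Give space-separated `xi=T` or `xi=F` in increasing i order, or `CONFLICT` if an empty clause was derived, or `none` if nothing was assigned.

Answer: x1=F x3=T

Derivation:
unit clause [3] forces x3=T; simplify:
  drop -3 from [-3, -4, -1] -> [-4, -1]
  satisfied 1 clause(s); 4 remain; assigned so far: [3]
unit clause [-1] forces x1=F; simplify:
  satisfied 3 clause(s); 1 remain; assigned so far: [1, 3]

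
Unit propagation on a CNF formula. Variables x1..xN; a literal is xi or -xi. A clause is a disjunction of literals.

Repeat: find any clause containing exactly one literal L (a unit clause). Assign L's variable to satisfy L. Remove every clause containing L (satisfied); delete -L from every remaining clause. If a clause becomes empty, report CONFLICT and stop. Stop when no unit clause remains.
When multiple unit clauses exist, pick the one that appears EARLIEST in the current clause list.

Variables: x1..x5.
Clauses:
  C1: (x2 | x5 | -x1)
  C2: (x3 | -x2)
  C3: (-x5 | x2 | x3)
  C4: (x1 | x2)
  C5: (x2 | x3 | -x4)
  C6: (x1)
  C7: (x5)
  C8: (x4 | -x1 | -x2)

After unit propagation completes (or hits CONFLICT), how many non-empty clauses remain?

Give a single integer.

Answer: 4

Derivation:
unit clause [1] forces x1=T; simplify:
  drop -1 from [2, 5, -1] -> [2, 5]
  drop -1 from [4, -1, -2] -> [4, -2]
  satisfied 2 clause(s); 6 remain; assigned so far: [1]
unit clause [5] forces x5=T; simplify:
  drop -5 from [-5, 2, 3] -> [2, 3]
  satisfied 2 clause(s); 4 remain; assigned so far: [1, 5]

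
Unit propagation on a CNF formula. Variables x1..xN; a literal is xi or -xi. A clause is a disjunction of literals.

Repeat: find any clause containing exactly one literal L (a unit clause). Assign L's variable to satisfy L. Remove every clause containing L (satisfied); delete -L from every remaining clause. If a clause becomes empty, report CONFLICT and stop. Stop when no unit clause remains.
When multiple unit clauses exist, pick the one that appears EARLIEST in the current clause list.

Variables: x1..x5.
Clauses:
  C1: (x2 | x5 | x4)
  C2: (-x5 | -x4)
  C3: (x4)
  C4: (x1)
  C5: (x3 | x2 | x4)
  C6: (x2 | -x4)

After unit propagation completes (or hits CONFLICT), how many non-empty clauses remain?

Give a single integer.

Answer: 0

Derivation:
unit clause [4] forces x4=T; simplify:
  drop -4 from [-5, -4] -> [-5]
  drop -4 from [2, -4] -> [2]
  satisfied 3 clause(s); 3 remain; assigned so far: [4]
unit clause [-5] forces x5=F; simplify:
  satisfied 1 clause(s); 2 remain; assigned so far: [4, 5]
unit clause [1] forces x1=T; simplify:
  satisfied 1 clause(s); 1 remain; assigned so far: [1, 4, 5]
unit clause [2] forces x2=T; simplify:
  satisfied 1 clause(s); 0 remain; assigned so far: [1, 2, 4, 5]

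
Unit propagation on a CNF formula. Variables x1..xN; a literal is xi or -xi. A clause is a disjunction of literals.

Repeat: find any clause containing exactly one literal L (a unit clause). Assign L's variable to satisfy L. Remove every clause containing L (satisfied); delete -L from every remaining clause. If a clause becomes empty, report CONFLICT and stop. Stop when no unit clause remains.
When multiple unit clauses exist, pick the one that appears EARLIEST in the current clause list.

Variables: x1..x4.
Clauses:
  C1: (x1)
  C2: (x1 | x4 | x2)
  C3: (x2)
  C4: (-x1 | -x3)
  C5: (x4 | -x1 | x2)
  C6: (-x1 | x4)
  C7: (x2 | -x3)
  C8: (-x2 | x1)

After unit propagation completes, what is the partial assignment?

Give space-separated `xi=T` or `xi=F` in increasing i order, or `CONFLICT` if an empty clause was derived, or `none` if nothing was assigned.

unit clause [1] forces x1=T; simplify:
  drop -1 from [-1, -3] -> [-3]
  drop -1 from [4, -1, 2] -> [4, 2]
  drop -1 from [-1, 4] -> [4]
  satisfied 3 clause(s); 5 remain; assigned so far: [1]
unit clause [2] forces x2=T; simplify:
  satisfied 3 clause(s); 2 remain; assigned so far: [1, 2]
unit clause [-3] forces x3=F; simplify:
  satisfied 1 clause(s); 1 remain; assigned so far: [1, 2, 3]
unit clause [4] forces x4=T; simplify:
  satisfied 1 clause(s); 0 remain; assigned so far: [1, 2, 3, 4]

Answer: x1=T x2=T x3=F x4=T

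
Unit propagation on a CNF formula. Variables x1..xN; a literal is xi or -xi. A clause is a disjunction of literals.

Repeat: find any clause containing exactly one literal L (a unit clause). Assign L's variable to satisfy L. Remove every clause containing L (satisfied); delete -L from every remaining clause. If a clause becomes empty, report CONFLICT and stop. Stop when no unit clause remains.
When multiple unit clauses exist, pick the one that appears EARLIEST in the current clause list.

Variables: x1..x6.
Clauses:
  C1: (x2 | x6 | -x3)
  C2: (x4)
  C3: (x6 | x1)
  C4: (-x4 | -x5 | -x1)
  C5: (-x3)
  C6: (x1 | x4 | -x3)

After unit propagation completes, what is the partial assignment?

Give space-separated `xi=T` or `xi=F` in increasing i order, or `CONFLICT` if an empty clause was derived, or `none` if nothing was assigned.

unit clause [4] forces x4=T; simplify:
  drop -4 from [-4, -5, -1] -> [-5, -1]
  satisfied 2 clause(s); 4 remain; assigned so far: [4]
unit clause [-3] forces x3=F; simplify:
  satisfied 2 clause(s); 2 remain; assigned so far: [3, 4]

Answer: x3=F x4=T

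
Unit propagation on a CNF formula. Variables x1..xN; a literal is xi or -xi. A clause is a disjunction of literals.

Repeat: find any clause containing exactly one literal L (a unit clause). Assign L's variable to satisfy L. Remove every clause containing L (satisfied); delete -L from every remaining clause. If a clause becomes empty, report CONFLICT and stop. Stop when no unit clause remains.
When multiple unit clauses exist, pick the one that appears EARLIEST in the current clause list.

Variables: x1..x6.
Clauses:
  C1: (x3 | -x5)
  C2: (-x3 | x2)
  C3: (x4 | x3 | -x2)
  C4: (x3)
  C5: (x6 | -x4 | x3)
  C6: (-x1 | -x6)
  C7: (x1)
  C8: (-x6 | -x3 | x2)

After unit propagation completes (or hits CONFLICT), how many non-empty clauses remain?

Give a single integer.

Answer: 0

Derivation:
unit clause [3] forces x3=T; simplify:
  drop -3 from [-3, 2] -> [2]
  drop -3 from [-6, -3, 2] -> [-6, 2]
  satisfied 4 clause(s); 4 remain; assigned so far: [3]
unit clause [2] forces x2=T; simplify:
  satisfied 2 clause(s); 2 remain; assigned so far: [2, 3]
unit clause [1] forces x1=T; simplify:
  drop -1 from [-1, -6] -> [-6]
  satisfied 1 clause(s); 1 remain; assigned so far: [1, 2, 3]
unit clause [-6] forces x6=F; simplify:
  satisfied 1 clause(s); 0 remain; assigned so far: [1, 2, 3, 6]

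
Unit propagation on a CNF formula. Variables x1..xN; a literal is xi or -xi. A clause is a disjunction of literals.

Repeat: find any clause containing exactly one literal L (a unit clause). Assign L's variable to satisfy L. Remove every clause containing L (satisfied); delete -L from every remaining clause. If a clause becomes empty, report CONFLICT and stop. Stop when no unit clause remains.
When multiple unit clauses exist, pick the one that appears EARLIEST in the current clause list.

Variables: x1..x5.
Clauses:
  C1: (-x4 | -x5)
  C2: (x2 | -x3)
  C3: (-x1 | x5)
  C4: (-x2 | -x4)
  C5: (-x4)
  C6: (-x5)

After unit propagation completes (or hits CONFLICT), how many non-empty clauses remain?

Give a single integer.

Answer: 1

Derivation:
unit clause [-4] forces x4=F; simplify:
  satisfied 3 clause(s); 3 remain; assigned so far: [4]
unit clause [-5] forces x5=F; simplify:
  drop 5 from [-1, 5] -> [-1]
  satisfied 1 clause(s); 2 remain; assigned so far: [4, 5]
unit clause [-1] forces x1=F; simplify:
  satisfied 1 clause(s); 1 remain; assigned so far: [1, 4, 5]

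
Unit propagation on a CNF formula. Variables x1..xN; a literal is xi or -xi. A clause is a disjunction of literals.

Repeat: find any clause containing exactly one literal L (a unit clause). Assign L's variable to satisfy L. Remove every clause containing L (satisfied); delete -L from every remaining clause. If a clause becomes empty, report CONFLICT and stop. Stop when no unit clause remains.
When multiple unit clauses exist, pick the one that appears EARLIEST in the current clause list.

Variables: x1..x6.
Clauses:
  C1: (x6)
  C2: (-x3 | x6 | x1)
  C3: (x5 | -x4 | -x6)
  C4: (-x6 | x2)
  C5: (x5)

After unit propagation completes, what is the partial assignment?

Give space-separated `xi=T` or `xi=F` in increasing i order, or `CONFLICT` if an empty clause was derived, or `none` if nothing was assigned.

unit clause [6] forces x6=T; simplify:
  drop -6 from [5, -4, -6] -> [5, -4]
  drop -6 from [-6, 2] -> [2]
  satisfied 2 clause(s); 3 remain; assigned so far: [6]
unit clause [2] forces x2=T; simplify:
  satisfied 1 clause(s); 2 remain; assigned so far: [2, 6]
unit clause [5] forces x5=T; simplify:
  satisfied 2 clause(s); 0 remain; assigned so far: [2, 5, 6]

Answer: x2=T x5=T x6=T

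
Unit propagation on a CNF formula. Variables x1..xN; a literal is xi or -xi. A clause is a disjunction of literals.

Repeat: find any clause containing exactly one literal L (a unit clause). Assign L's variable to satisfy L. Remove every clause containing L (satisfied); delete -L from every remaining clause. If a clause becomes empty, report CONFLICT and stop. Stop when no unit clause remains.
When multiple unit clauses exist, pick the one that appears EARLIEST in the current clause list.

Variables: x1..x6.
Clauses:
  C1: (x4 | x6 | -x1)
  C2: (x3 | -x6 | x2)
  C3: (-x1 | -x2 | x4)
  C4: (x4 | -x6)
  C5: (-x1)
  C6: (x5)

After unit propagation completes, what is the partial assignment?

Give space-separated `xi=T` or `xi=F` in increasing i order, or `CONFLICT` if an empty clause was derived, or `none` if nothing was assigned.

unit clause [-1] forces x1=F; simplify:
  satisfied 3 clause(s); 3 remain; assigned so far: [1]
unit clause [5] forces x5=T; simplify:
  satisfied 1 clause(s); 2 remain; assigned so far: [1, 5]

Answer: x1=F x5=T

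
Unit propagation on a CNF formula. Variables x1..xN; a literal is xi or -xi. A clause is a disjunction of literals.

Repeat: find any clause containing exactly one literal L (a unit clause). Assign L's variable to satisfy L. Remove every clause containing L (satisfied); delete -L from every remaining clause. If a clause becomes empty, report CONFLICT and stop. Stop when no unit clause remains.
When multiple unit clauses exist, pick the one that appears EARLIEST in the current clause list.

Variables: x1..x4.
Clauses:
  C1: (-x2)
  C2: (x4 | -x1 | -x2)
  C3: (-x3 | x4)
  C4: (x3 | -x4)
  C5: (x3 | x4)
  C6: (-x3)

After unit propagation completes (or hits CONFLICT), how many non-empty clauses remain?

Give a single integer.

unit clause [-2] forces x2=F; simplify:
  satisfied 2 clause(s); 4 remain; assigned so far: [2]
unit clause [-3] forces x3=F; simplify:
  drop 3 from [3, -4] -> [-4]
  drop 3 from [3, 4] -> [4]
  satisfied 2 clause(s); 2 remain; assigned so far: [2, 3]
unit clause [-4] forces x4=F; simplify:
  drop 4 from [4] -> [] (empty!)
  satisfied 1 clause(s); 1 remain; assigned so far: [2, 3, 4]
CONFLICT (empty clause)

Answer: 0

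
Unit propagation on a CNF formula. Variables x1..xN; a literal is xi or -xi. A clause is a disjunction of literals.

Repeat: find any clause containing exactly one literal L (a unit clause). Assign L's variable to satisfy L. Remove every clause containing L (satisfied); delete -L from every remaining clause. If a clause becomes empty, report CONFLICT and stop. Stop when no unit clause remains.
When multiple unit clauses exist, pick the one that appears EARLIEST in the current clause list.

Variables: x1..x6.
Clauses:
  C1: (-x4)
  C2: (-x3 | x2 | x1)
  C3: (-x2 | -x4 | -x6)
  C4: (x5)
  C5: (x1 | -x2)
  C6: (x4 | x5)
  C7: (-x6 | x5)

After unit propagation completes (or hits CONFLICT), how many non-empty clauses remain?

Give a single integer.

Answer: 2

Derivation:
unit clause [-4] forces x4=F; simplify:
  drop 4 from [4, 5] -> [5]
  satisfied 2 clause(s); 5 remain; assigned so far: [4]
unit clause [5] forces x5=T; simplify:
  satisfied 3 clause(s); 2 remain; assigned so far: [4, 5]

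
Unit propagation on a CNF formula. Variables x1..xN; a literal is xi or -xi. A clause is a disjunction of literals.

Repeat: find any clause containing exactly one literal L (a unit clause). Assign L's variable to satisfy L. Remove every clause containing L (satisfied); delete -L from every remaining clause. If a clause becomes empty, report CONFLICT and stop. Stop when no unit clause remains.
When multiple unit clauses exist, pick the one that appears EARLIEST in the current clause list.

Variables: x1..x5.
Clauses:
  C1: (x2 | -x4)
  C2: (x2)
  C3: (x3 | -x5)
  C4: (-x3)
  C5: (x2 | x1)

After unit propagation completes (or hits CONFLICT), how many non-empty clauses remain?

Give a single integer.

Answer: 0

Derivation:
unit clause [2] forces x2=T; simplify:
  satisfied 3 clause(s); 2 remain; assigned so far: [2]
unit clause [-3] forces x3=F; simplify:
  drop 3 from [3, -5] -> [-5]
  satisfied 1 clause(s); 1 remain; assigned so far: [2, 3]
unit clause [-5] forces x5=F; simplify:
  satisfied 1 clause(s); 0 remain; assigned so far: [2, 3, 5]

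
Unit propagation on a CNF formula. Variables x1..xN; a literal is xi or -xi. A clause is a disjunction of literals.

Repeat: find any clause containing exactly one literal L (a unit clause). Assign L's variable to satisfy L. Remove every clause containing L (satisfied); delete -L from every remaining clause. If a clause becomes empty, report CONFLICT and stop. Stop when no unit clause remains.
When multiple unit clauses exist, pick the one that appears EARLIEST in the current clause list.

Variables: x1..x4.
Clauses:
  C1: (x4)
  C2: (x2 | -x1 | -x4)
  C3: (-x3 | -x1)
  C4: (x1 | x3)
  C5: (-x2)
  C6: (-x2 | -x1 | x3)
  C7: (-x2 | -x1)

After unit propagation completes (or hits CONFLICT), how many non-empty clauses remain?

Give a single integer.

unit clause [4] forces x4=T; simplify:
  drop -4 from [2, -1, -4] -> [2, -1]
  satisfied 1 clause(s); 6 remain; assigned so far: [4]
unit clause [-2] forces x2=F; simplify:
  drop 2 from [2, -1] -> [-1]
  satisfied 3 clause(s); 3 remain; assigned so far: [2, 4]
unit clause [-1] forces x1=F; simplify:
  drop 1 from [1, 3] -> [3]
  satisfied 2 clause(s); 1 remain; assigned so far: [1, 2, 4]
unit clause [3] forces x3=T; simplify:
  satisfied 1 clause(s); 0 remain; assigned so far: [1, 2, 3, 4]

Answer: 0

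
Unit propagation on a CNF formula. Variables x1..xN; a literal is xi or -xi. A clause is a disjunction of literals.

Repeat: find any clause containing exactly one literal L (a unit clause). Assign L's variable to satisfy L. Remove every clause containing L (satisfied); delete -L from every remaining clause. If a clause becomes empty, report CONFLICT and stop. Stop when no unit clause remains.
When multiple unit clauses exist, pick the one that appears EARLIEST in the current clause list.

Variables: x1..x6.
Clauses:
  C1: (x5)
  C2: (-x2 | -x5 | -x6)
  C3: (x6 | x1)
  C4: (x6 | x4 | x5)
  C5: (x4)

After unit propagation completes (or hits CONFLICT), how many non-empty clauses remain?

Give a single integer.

Answer: 2

Derivation:
unit clause [5] forces x5=T; simplify:
  drop -5 from [-2, -5, -6] -> [-2, -6]
  satisfied 2 clause(s); 3 remain; assigned so far: [5]
unit clause [4] forces x4=T; simplify:
  satisfied 1 clause(s); 2 remain; assigned so far: [4, 5]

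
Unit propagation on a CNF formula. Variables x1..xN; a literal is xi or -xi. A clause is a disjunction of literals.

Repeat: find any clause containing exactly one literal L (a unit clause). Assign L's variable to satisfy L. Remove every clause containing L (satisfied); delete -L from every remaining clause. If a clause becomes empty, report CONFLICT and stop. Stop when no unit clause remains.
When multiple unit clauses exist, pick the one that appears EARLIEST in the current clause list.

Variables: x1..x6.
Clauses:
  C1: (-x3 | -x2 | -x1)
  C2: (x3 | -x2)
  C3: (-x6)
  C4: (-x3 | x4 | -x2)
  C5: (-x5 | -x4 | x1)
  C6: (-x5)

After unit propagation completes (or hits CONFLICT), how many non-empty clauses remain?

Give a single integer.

unit clause [-6] forces x6=F; simplify:
  satisfied 1 clause(s); 5 remain; assigned so far: [6]
unit clause [-5] forces x5=F; simplify:
  satisfied 2 clause(s); 3 remain; assigned so far: [5, 6]

Answer: 3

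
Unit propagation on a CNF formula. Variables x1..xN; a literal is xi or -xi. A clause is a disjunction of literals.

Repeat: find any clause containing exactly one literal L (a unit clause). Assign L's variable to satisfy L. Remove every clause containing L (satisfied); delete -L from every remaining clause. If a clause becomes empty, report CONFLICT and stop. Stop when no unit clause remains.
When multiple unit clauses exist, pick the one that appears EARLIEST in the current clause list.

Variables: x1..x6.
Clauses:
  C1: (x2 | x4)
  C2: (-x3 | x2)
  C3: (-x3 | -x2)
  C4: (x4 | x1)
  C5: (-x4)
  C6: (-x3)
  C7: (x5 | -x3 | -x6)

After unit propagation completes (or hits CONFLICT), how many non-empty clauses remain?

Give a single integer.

unit clause [-4] forces x4=F; simplify:
  drop 4 from [2, 4] -> [2]
  drop 4 from [4, 1] -> [1]
  satisfied 1 clause(s); 6 remain; assigned so far: [4]
unit clause [2] forces x2=T; simplify:
  drop -2 from [-3, -2] -> [-3]
  satisfied 2 clause(s); 4 remain; assigned so far: [2, 4]
unit clause [-3] forces x3=F; simplify:
  satisfied 3 clause(s); 1 remain; assigned so far: [2, 3, 4]
unit clause [1] forces x1=T; simplify:
  satisfied 1 clause(s); 0 remain; assigned so far: [1, 2, 3, 4]

Answer: 0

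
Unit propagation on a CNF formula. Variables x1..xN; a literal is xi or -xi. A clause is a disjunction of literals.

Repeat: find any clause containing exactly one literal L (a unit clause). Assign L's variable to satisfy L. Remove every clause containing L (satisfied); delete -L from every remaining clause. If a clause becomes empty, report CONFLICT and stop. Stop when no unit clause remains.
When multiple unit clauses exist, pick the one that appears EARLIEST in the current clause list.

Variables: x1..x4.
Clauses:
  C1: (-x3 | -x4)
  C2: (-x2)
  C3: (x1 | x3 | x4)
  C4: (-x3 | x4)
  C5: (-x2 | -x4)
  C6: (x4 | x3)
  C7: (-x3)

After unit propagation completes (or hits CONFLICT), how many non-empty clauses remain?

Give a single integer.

Answer: 0

Derivation:
unit clause [-2] forces x2=F; simplify:
  satisfied 2 clause(s); 5 remain; assigned so far: [2]
unit clause [-3] forces x3=F; simplify:
  drop 3 from [1, 3, 4] -> [1, 4]
  drop 3 from [4, 3] -> [4]
  satisfied 3 clause(s); 2 remain; assigned so far: [2, 3]
unit clause [4] forces x4=T; simplify:
  satisfied 2 clause(s); 0 remain; assigned so far: [2, 3, 4]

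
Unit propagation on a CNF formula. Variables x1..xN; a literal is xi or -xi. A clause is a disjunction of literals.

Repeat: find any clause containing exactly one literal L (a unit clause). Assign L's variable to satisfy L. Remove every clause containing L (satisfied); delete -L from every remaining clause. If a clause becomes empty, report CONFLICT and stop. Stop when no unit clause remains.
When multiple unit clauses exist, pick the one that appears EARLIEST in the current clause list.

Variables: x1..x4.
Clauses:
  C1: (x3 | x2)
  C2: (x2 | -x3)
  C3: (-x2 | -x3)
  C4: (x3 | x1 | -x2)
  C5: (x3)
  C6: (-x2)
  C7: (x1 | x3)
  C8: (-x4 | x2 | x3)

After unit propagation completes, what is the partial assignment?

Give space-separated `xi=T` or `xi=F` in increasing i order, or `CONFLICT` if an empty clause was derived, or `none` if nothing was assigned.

Answer: CONFLICT

Derivation:
unit clause [3] forces x3=T; simplify:
  drop -3 from [2, -3] -> [2]
  drop -3 from [-2, -3] -> [-2]
  satisfied 5 clause(s); 3 remain; assigned so far: [3]
unit clause [2] forces x2=T; simplify:
  drop -2 from [-2] -> [] (empty!)
  drop -2 from [-2] -> [] (empty!)
  satisfied 1 clause(s); 2 remain; assigned so far: [2, 3]
CONFLICT (empty clause)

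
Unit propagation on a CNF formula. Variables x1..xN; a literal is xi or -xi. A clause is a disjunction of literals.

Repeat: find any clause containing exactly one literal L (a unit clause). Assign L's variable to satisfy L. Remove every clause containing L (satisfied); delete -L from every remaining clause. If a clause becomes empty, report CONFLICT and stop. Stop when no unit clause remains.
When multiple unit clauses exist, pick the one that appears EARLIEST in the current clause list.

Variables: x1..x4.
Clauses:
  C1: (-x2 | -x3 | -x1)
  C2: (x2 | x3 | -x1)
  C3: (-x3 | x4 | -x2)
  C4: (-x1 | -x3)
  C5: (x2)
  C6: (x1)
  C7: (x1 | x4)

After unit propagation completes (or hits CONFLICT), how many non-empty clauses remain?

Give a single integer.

unit clause [2] forces x2=T; simplify:
  drop -2 from [-2, -3, -1] -> [-3, -1]
  drop -2 from [-3, 4, -2] -> [-3, 4]
  satisfied 2 clause(s); 5 remain; assigned so far: [2]
unit clause [1] forces x1=T; simplify:
  drop -1 from [-3, -1] -> [-3]
  drop -1 from [-1, -3] -> [-3]
  satisfied 2 clause(s); 3 remain; assigned so far: [1, 2]
unit clause [-3] forces x3=F; simplify:
  satisfied 3 clause(s); 0 remain; assigned so far: [1, 2, 3]

Answer: 0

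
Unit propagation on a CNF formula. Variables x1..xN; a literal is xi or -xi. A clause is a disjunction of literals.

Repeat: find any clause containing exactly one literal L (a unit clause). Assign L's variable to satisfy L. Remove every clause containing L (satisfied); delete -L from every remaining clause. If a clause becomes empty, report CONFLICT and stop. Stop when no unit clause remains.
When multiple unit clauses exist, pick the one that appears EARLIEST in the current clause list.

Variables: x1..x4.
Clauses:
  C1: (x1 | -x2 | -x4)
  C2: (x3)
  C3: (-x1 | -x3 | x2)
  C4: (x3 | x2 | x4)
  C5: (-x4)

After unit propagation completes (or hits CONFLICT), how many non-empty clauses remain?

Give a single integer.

unit clause [3] forces x3=T; simplify:
  drop -3 from [-1, -3, 2] -> [-1, 2]
  satisfied 2 clause(s); 3 remain; assigned so far: [3]
unit clause [-4] forces x4=F; simplify:
  satisfied 2 clause(s); 1 remain; assigned so far: [3, 4]

Answer: 1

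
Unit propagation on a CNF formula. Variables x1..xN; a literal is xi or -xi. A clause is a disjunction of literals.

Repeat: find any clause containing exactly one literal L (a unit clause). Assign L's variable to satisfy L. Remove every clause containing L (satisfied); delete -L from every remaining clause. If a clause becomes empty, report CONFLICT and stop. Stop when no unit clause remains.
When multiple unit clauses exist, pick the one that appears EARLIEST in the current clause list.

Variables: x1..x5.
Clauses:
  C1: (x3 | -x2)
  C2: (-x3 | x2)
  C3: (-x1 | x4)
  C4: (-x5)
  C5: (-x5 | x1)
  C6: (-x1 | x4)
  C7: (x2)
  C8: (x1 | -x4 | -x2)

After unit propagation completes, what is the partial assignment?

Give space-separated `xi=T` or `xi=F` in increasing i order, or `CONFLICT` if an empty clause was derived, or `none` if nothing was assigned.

unit clause [-5] forces x5=F; simplify:
  satisfied 2 clause(s); 6 remain; assigned so far: [5]
unit clause [2] forces x2=T; simplify:
  drop -2 from [3, -2] -> [3]
  drop -2 from [1, -4, -2] -> [1, -4]
  satisfied 2 clause(s); 4 remain; assigned so far: [2, 5]
unit clause [3] forces x3=T; simplify:
  satisfied 1 clause(s); 3 remain; assigned so far: [2, 3, 5]

Answer: x2=T x3=T x5=F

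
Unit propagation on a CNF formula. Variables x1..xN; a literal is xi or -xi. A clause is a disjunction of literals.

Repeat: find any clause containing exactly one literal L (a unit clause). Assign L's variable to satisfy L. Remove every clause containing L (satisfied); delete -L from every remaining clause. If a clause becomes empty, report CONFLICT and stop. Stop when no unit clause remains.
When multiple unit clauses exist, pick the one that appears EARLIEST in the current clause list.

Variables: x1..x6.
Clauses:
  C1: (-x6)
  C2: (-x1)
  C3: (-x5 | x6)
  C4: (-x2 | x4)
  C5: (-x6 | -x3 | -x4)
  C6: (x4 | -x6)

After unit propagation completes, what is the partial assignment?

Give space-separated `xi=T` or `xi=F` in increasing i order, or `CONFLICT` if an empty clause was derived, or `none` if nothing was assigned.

unit clause [-6] forces x6=F; simplify:
  drop 6 from [-5, 6] -> [-5]
  satisfied 3 clause(s); 3 remain; assigned so far: [6]
unit clause [-1] forces x1=F; simplify:
  satisfied 1 clause(s); 2 remain; assigned so far: [1, 6]
unit clause [-5] forces x5=F; simplify:
  satisfied 1 clause(s); 1 remain; assigned so far: [1, 5, 6]

Answer: x1=F x5=F x6=F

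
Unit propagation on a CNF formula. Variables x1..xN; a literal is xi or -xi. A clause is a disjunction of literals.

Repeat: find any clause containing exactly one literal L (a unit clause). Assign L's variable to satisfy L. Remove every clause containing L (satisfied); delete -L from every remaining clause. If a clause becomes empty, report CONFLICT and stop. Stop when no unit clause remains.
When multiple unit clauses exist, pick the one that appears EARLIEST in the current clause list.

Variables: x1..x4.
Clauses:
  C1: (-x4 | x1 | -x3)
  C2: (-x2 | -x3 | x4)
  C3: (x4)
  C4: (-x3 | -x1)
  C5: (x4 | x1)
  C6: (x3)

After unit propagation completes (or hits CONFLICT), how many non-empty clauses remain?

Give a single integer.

unit clause [4] forces x4=T; simplify:
  drop -4 from [-4, 1, -3] -> [1, -3]
  satisfied 3 clause(s); 3 remain; assigned so far: [4]
unit clause [3] forces x3=T; simplify:
  drop -3 from [1, -3] -> [1]
  drop -3 from [-3, -1] -> [-1]
  satisfied 1 clause(s); 2 remain; assigned so far: [3, 4]
unit clause [1] forces x1=T; simplify:
  drop -1 from [-1] -> [] (empty!)
  satisfied 1 clause(s); 1 remain; assigned so far: [1, 3, 4]
CONFLICT (empty clause)

Answer: 0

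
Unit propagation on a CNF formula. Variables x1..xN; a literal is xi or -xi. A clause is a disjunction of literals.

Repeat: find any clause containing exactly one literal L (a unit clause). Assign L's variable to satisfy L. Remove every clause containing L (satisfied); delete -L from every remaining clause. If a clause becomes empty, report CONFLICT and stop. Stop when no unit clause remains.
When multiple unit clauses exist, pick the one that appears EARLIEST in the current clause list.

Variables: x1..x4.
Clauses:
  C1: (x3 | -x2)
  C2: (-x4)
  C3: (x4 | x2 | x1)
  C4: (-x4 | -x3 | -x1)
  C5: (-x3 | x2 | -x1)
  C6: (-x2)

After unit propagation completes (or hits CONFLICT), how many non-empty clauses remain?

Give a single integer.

unit clause [-4] forces x4=F; simplify:
  drop 4 from [4, 2, 1] -> [2, 1]
  satisfied 2 clause(s); 4 remain; assigned so far: [4]
unit clause [-2] forces x2=F; simplify:
  drop 2 from [2, 1] -> [1]
  drop 2 from [-3, 2, -1] -> [-3, -1]
  satisfied 2 clause(s); 2 remain; assigned so far: [2, 4]
unit clause [1] forces x1=T; simplify:
  drop -1 from [-3, -1] -> [-3]
  satisfied 1 clause(s); 1 remain; assigned so far: [1, 2, 4]
unit clause [-3] forces x3=F; simplify:
  satisfied 1 clause(s); 0 remain; assigned so far: [1, 2, 3, 4]

Answer: 0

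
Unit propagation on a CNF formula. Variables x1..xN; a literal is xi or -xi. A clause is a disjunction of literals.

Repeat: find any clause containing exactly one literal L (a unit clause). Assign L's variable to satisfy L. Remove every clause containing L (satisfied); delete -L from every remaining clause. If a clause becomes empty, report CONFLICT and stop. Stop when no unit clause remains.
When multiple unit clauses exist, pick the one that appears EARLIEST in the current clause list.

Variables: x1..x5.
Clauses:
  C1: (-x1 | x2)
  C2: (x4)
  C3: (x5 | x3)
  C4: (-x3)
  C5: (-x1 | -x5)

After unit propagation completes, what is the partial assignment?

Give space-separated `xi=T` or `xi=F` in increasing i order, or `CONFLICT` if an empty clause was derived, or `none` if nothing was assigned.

unit clause [4] forces x4=T; simplify:
  satisfied 1 clause(s); 4 remain; assigned so far: [4]
unit clause [-3] forces x3=F; simplify:
  drop 3 from [5, 3] -> [5]
  satisfied 1 clause(s); 3 remain; assigned so far: [3, 4]
unit clause [5] forces x5=T; simplify:
  drop -5 from [-1, -5] -> [-1]
  satisfied 1 clause(s); 2 remain; assigned so far: [3, 4, 5]
unit clause [-1] forces x1=F; simplify:
  satisfied 2 clause(s); 0 remain; assigned so far: [1, 3, 4, 5]

Answer: x1=F x3=F x4=T x5=T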